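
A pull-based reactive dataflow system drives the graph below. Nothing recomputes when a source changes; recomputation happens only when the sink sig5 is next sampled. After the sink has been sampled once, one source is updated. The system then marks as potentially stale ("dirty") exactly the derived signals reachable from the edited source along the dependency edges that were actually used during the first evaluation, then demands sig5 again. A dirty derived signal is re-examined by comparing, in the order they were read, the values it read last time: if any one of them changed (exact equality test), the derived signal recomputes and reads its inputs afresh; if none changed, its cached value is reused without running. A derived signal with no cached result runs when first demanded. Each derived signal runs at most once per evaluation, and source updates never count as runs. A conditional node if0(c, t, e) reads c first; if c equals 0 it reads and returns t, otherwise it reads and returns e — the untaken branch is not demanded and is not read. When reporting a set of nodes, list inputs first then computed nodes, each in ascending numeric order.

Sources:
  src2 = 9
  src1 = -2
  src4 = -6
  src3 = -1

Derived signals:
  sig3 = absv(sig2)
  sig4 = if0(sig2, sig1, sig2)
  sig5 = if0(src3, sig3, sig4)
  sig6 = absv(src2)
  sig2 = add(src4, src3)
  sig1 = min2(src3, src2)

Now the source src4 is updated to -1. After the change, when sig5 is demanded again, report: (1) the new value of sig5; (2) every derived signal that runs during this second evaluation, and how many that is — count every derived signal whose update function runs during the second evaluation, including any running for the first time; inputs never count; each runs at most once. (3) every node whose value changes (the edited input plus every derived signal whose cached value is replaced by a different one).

New value of sig5: -2.
Derived signals that run: sig2, sig4, sig5 — 3 in total.
Values that change: src4, sig2, sig4, sig5.

First evaluation (everything demanded from the output):
  sig2 = add(-6, -1) = -7
  sig4 = if0(sig2=-7 -> else branch sig2) = -7
  sig5 = if0(src3=-1 -> else branch sig4) = -7

Propagation after the edit:
  sig2: runs — src4 -6->-1; result -2.
  sig4: runs — sig2 -7->-2; sig2 -7->-2; result -2.
  sig5: runs — sig4 -7->-2; result -2.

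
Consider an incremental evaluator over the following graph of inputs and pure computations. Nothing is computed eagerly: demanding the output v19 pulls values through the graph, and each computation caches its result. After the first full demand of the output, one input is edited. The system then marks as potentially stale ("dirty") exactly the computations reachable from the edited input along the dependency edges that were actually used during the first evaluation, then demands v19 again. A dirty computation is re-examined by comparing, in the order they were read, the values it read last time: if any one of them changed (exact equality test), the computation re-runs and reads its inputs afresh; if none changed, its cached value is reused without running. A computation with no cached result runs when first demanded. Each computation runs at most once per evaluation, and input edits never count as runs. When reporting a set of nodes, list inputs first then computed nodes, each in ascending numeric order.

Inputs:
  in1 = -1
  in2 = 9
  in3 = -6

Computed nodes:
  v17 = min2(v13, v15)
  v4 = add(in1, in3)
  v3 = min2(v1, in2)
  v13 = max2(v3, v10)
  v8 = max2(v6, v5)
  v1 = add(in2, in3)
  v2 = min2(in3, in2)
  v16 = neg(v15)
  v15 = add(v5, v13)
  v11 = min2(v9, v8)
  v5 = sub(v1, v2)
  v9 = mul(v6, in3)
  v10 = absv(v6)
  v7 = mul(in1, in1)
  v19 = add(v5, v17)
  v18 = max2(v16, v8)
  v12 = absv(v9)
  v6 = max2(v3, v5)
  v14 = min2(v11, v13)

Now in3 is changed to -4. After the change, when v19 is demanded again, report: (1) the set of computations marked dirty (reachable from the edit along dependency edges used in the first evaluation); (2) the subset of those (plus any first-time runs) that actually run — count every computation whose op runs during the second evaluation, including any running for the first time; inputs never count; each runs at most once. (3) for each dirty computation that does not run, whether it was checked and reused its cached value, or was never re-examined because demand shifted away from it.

Dirty set: v1, v2, v3, v5, v6, v10, v13, v15, v17, v19.
Run set: v1, v2, v3, v5, v6, v13 (6 run).
Re-examined without running (cache reused): v10, v15, v17, v19.
The important point: at v10 every value read last time is unchanged, so the dirty flag clears without a run.

Initial pass — values computed on the first demand:
  v1 = add(9, -6) = 3
  v2 = min2(-6, 9) = -6
  v3 = min2(3, 9) = 3
  v5 = sub(3, -6) = 9
  v6 = max2(3, 9) = 9
  v10 = absv(9) = 9
  v13 = max2(3, 9) = 9
  v15 = add(9, 9) = 18
  v17 = min2(9, 18) = 9
  v19 = add(9, 9) = 18

Second demand — change propagation:
  v1: re-runs because in3 -6->-4; new result 5.
  v2: re-runs because in3 -6->-4; new result -4.
  v3: re-runs because v1 3->5; new result 5.
  v5: re-runs because v1 3->5; v2 -6->-4; new result 9 (unchanged).
  v6: re-runs because v3 3->5; new result 9 (unchanged).
  v10: re-examined; everything it read last time is the same (v6 unchanged) — cache 9 kept, no run.
  v13: re-runs because v3 3->5; new result 9 (unchanged).
  v15: re-examined; everything it read last time is the same (v5 unchanged, v13 unchanged) — cache 18 kept, no run.
  v17: re-examined; everything it read last time is the same (v13 unchanged, v15 unchanged) — cache 9 kept, no run.
  v19: re-examined; everything it read last time is the same (v5 unchanged, v17 unchanged) — cache 18 kept, no run.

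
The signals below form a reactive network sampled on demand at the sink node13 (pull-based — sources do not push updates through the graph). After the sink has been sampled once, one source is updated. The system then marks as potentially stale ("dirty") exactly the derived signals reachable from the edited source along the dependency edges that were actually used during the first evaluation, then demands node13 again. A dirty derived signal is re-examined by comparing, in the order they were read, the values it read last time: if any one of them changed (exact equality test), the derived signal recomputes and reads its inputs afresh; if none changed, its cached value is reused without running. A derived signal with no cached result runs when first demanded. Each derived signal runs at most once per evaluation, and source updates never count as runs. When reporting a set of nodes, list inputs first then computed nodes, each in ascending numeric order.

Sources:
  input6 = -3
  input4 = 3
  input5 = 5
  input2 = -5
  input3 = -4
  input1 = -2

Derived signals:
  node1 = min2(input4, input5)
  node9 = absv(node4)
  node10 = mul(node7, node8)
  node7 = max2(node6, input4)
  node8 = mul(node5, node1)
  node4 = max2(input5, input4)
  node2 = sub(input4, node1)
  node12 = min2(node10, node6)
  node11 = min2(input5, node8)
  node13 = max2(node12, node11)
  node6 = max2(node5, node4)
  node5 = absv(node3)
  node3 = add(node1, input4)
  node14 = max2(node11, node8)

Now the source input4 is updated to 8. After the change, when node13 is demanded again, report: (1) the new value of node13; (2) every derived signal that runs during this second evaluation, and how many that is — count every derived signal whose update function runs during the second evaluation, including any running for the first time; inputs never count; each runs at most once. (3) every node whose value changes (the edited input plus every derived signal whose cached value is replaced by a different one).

Initial pass — values computed on the first demand:
  node1 = min2(3, 5) = 3
  node3 = add(3, 3) = 6
  node4 = max2(5, 3) = 5
  node5 = absv(6) = 6
  node6 = max2(6, 5) = 6
  node7 = max2(6, 3) = 6
  node8 = mul(6, 3) = 18
  node10 = mul(6, 18) = 108
  node11 = min2(5, 18) = 5
  node12 = min2(108, 6) = 6
  node13 = max2(6, 5) = 6

Second demand — change propagation:
  node1: re-runs because input4 3->8; new result 5.
  node3: re-runs because node1 3->5; input4 3->8; new result 13.
  node4: re-runs because input4 3->8; new result 8.
  node5: re-runs because node3 6->13; new result 13.
  node6: re-runs because node5 6->13; node4 5->8; new result 13.
  node7: re-runs because node6 6->13; input4 3->8; new result 13.
  node8: re-runs because node5 6->13; node1 3->5; new result 65.
  node10: re-runs because node7 6->13; node8 18->65; new result 845.
  node11: re-runs because node8 18->65; new result 5 (unchanged).
  node12: re-runs because node10 108->845; node6 6->13; new result 13.
  node13: re-runs because node12 6->13; new result 13.

node13 now evaluates to 13.
Run set: node1, node3, node4, node5, node6, node7, node8, node10, node11, node12, node13 (11 run).
Changed values: input4, node1, node3, node4, node5, node6, node7, node8, node10, node12, node13.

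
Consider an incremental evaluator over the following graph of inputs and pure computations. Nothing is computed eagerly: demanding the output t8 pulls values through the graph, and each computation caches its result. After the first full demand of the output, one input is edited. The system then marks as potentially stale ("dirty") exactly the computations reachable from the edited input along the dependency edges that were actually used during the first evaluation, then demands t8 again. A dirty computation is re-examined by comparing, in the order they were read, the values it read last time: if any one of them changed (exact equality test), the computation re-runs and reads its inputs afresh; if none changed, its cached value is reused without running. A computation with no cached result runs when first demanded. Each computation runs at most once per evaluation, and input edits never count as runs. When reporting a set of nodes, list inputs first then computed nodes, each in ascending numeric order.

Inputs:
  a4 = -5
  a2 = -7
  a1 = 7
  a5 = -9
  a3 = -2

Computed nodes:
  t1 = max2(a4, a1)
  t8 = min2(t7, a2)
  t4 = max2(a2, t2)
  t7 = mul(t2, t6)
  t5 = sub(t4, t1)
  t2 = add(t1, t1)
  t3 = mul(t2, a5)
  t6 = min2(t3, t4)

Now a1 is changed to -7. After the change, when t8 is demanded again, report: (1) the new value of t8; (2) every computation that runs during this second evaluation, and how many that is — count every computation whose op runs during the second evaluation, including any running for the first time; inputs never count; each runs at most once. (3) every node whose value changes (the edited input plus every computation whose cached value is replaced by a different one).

t8 now evaluates to -7.
Run set: t1, t2, t3, t4, t6, t7, t8 (7 run).
Changed values: a1, t1, t2, t3, t4, t6, t7, t8.

Initial pass — values computed on the first demand:
  t1 = max2(-5, 7) = 7
  t2 = add(7, 7) = 14
  t3 = mul(14, -9) = -126
  t4 = max2(-7, 14) = 14
  t6 = min2(-126, 14) = -126
  t7 = mul(14, -126) = -1764
  t8 = min2(-1764, -7) = -1764

Second demand — change propagation:
  t1: re-runs because a1 7->-7; new result -5.
  t2: re-runs because t1 7->-5; t1 7->-5; new result -10.
  t3: re-runs because t2 14->-10; new result 90.
  t4: re-runs because t2 14->-10; new result -7.
  t6: re-runs because t3 -126->90; t4 14->-7; new result -7.
  t7: re-runs because t2 14->-10; t6 -126->-7; new result 70.
  t8: re-runs because t7 -1764->70; new result -7.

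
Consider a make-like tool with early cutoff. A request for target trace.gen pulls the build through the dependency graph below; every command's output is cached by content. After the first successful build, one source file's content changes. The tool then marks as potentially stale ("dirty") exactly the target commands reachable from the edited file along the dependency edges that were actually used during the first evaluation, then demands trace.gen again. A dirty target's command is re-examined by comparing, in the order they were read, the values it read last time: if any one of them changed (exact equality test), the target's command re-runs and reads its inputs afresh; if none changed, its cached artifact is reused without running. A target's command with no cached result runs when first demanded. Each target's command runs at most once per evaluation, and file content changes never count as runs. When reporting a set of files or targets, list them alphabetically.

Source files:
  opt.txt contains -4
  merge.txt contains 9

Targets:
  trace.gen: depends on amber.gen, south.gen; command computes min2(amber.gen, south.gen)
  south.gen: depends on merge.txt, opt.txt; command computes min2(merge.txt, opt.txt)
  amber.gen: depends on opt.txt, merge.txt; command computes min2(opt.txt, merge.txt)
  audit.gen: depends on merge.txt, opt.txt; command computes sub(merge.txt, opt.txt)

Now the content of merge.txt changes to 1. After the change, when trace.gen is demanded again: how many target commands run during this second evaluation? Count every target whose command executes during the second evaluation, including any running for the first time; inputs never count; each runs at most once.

First demand of the output computes:
  amber.gen = min2(-4, 9) = -4
  south.gen = min2(9, -4) = -4
  trace.gen = min2(-4, -4) = -4

After the edit, cleaning proceeds:
  amber.gen: a read changed (merge.txt 9->1) — executes, giving -4 — identical to its old value.
  south.gen: a read changed (merge.txt 9->1) — executes, giving -4 — identical to its old value.
  trace.gen: dirty, but its reads are unchanged (amber.gen unchanged, south.gen unchanged); cached -4 stands.

Note where the cutoff bites: trace.gen is checked, finds nothing changed, and keeps its cache.

2 target commands run: amber.gen, south.gen.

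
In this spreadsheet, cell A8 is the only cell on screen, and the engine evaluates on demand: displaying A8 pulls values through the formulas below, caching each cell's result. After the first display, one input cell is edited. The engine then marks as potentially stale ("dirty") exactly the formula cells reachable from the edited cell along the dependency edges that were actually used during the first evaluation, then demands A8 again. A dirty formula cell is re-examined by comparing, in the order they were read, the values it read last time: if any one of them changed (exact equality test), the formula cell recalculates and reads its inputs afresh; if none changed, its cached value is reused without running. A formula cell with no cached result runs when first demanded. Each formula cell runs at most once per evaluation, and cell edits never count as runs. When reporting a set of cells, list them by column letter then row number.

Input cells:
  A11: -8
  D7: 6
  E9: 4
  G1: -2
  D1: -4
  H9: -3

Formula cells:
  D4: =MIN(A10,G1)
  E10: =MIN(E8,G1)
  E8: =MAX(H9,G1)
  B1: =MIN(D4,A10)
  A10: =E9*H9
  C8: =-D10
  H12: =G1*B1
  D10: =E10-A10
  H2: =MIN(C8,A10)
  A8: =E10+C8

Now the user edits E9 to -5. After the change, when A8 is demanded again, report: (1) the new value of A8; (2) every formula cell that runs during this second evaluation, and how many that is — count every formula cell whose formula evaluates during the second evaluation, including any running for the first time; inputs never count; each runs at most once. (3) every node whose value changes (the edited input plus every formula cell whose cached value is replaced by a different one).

Initial pass — values computed on the first demand:
  A10 = 4 * -3 = -12
  E8 = MAX(-3, -2) = -2
  E10 = MIN(-2, -2) = -2
  D10 = -2 - -12 = 10
  C8 = -(10) = -10
  A8 = -2 + -10 = -12

Second demand — change propagation:
  A10: re-runs because E9 4->-5; new result 15.
  D10: re-runs because A10 -12->15; new result -17.
  C8: re-runs because D10 10->-17; new result 17.
  A8: re-runs because C8 -10->17; new result 15.

A8 now evaluates to 15.
Run set: A8, A10, C8, D10 (4 run).
Changed values: A8, A10, C8, D10, E9.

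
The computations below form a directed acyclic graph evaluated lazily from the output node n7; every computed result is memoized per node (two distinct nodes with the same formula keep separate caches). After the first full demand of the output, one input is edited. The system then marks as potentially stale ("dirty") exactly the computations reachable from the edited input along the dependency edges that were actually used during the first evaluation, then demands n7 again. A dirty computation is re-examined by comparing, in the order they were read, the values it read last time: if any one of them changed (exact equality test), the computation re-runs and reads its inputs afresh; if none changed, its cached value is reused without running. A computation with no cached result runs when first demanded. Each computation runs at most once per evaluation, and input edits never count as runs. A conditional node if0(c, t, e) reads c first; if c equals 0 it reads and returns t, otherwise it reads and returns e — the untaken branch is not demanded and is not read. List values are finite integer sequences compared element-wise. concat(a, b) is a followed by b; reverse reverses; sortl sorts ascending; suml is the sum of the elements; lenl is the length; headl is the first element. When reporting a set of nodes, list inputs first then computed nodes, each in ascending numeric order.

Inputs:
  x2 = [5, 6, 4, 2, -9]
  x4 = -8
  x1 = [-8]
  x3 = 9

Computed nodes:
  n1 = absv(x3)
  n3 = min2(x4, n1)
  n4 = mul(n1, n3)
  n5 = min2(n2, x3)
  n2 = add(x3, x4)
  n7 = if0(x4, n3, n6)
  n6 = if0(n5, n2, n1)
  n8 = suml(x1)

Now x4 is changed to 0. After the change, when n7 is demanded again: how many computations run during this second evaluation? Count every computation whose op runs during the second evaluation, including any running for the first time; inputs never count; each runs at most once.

First demand of the output computes:
  n1 = absv(9) = 9
  n2 = add(9, -8) = 1
  n5 = min2(1, 9) = 1
  n6 = if0(n5=1 -> else branch n1) = 9
  n7 = if0(x4=-8 -> else branch n6) = 9

After the edit, cleaning proceeds:
  n2: stays stale; no demand reaches it after the flip.
  n3: had never run; runs now, result 0.
  n5: stays stale; no demand reaches it after the flip.
  n6: stays stale; no demand reaches it after the flip.
  n7: a read changed (x4 -8->0) — executes, giving 0.

Note the branch switch — demand abandons n2, n5, n6, which are never re-examined.

2 computations run: n3, n7.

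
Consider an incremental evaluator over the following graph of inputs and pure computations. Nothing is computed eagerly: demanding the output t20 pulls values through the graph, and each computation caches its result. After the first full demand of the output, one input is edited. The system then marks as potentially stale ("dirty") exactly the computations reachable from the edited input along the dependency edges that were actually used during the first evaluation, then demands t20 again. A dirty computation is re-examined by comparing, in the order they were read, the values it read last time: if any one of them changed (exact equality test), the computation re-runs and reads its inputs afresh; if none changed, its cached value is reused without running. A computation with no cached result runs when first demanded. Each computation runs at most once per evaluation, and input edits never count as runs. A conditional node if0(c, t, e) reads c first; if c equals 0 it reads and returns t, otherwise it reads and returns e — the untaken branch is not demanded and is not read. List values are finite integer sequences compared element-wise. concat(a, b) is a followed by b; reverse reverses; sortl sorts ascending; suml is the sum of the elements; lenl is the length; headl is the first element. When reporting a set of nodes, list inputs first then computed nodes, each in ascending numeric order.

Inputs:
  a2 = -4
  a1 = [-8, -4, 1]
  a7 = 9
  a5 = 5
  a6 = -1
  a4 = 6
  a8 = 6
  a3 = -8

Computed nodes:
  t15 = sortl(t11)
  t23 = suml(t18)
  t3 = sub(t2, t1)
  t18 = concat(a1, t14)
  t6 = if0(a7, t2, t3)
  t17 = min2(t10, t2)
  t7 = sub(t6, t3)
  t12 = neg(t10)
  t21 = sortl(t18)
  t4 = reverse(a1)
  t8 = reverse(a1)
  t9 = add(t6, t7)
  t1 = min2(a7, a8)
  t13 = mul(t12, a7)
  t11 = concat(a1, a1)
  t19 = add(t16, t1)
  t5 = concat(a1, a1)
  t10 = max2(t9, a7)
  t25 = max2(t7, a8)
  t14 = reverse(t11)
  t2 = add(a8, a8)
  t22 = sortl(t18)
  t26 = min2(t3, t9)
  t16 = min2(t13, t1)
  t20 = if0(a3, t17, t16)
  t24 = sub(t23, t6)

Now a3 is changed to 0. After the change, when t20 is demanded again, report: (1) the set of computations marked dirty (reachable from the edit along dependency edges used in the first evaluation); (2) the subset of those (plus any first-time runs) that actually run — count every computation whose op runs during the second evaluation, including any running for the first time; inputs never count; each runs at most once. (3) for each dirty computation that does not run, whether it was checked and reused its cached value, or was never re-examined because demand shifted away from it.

Initial pass — values computed on the first demand:
  t1 = min2(9, 6) = 6
  t2 = add(6, 6) = 12
  t3 = sub(12, 6) = 6
  t6 = if0(a7=9 -> else branch t3) = 6
  t7 = sub(6, 6) = 0
  t9 = add(6, 0) = 6
  t10 = max2(6, 9) = 9
  t12 = neg(9) = -9
  t13 = mul(-9, 9) = -81
  t16 = min2(-81, 6) = -81
  t20 = if0(a3=-8 -> else branch t16) = -81

Second demand — change propagation:
  t17: newly demanded (no cache) — executes and yields 9.
  t20: re-runs because a3 -8->0; new result 9.

The important point: the flipped condition pulls in fresh nodes; t17 runs for the first time.

Dirty set: t20.
Run set: t17, t20 (2 run).
All dirty computations ended up running.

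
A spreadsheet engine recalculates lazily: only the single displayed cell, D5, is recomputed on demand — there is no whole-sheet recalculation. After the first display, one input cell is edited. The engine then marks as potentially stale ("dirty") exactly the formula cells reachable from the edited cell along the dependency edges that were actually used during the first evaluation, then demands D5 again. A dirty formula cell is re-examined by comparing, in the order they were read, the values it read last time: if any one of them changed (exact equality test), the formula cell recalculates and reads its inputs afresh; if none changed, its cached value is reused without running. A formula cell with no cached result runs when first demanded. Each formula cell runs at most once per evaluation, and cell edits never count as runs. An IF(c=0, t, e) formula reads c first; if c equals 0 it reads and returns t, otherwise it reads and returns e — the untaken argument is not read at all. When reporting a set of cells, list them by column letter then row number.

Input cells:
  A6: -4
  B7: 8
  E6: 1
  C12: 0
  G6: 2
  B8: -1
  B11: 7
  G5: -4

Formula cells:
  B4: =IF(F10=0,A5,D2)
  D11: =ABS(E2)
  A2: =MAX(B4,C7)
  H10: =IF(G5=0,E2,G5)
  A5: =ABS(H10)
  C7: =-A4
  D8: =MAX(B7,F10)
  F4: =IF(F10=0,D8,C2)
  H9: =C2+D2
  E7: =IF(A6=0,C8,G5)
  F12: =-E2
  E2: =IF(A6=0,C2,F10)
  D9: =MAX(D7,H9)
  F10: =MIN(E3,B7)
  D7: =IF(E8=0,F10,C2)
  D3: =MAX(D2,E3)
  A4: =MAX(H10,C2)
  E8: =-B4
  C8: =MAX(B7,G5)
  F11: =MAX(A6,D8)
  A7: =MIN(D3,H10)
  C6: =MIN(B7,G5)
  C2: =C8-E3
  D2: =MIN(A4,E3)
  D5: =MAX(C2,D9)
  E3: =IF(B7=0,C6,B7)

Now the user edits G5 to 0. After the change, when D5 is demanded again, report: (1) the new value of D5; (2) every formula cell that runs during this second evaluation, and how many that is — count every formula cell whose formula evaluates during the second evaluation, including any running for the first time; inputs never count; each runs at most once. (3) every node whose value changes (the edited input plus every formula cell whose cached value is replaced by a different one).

First evaluation (everything demanded from the output):
  C8 = MAX(8, -4) = 8
  E3 = IF(B7=0: B7=8 -> else branch B7) = 8
  C2 = 8 - 8 = 0
  F10 = MIN(8, 8) = 8
  H10 = IF(G5=0: G5=-4 -> else branch G5) = -4
  A4 = MAX(-4, 0) = 0
  D2 = MIN(0, 8) = 0
  B4 = IF(F10=0: F10=8 -> else branch D2) = 0
  E8 = -(0) = 0
  D7 = IF(E8=0: E8=0 -> then branch F10) = 8
  H9 = 0 + 0 = 0
  D9 = MAX(8, 0) = 8
  D5 = MAX(0, 8) = 8

Propagation after the edit:
  C8: runs — G5 -4->0; result 8 (same value as before).
  C2: checked — values it read are unchanged (C8 unchanged, E3 unchanged); reused cached 0 without running.
  E2: demanded for the first time — runs, produces 8.
  H10: runs — G5 -4->0; G5 -4->0; result 8.
  A4: runs — H10 -4->8; result 8.
  D2: runs — A4 0->8; result 8.
  B4: runs — D2 0->8; result 8.
  E8: runs — B4 0->8; result -8.
  D7: runs — E8 0->-8; result 0.
  H9: runs — D2 0->8; result 8.
  D9: runs — D7 8->0; H9 0->8; result 8 (same value as before).
  D5: checked — values it read are unchanged (C2 unchanged, D9 unchanged); reused cached 8 without running.

Key observation: a condition flipped, so demand reaches new nodes — E2 runs for the first time.

New value of D5: 8.
Formula cells that run: A4, B4, C8, D2, D7, D9, E2, E8, H9, H10 — 10 in total.
Values that change: A4, B4, D2, D7, E8, G5, H9, H10.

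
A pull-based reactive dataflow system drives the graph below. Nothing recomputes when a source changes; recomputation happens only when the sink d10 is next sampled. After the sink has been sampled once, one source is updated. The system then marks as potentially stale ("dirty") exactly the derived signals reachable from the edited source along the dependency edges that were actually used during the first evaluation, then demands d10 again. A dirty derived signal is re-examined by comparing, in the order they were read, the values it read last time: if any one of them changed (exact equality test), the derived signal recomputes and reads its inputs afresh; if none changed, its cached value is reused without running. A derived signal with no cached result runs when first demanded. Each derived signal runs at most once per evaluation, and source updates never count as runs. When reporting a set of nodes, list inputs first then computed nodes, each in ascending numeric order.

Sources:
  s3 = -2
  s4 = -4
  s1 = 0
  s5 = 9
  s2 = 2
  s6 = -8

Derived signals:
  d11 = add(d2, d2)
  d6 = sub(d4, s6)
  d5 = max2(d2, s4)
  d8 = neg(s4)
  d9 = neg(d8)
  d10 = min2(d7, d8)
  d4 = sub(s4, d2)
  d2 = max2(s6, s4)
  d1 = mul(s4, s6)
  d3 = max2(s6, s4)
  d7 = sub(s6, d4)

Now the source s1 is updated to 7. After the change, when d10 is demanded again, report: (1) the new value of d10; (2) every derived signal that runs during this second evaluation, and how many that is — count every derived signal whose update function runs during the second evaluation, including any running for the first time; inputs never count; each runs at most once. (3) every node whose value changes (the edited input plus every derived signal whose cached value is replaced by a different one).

First evaluation (everything demanded from the output):
  d2 = max2(-8, -4) = -4
  d4 = sub(-4, -4) = 0
  d7 = sub(-8, 0) = -8
  d8 = neg(-4) = 4
  d10 = min2(-8, 4) = -8

Propagation after the edit:
  s1 feeds no computation that the output demands — nothing is marked dirty and nothing runs.

Key observation: s1 is never demanded by the output, so the edit triggers no recomputation at all.

New value of d10: -8.
Derived signals that run: none — 0 in total.
Values that change: s1.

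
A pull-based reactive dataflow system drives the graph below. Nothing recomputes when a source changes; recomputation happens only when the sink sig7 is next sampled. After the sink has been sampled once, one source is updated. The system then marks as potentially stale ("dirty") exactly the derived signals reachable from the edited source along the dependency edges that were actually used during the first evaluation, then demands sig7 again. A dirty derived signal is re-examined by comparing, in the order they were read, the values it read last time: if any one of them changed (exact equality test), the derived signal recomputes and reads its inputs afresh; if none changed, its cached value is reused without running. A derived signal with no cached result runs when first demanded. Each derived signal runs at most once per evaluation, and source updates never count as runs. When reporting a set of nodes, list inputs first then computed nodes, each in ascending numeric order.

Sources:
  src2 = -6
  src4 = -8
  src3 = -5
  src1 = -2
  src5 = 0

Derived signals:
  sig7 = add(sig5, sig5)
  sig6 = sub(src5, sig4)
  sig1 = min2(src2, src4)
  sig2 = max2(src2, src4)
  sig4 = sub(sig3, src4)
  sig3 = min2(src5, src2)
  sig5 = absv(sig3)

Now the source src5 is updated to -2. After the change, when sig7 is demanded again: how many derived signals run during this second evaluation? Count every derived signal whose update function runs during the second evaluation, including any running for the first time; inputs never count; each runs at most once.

Derived signals that run: sig3 — 1 in total.
Key observation: the change is absorbed at sig3 — it re-runs but produces the same value, and the output's value is unchanged.

First evaluation (everything demanded from the output):
  sig3 = min2(0, -6) = -6
  sig5 = absv(-6) = 6
  sig7 = add(6, 6) = 12

Propagation after the edit:
  sig3: runs — src5 0->-2; result -6 (same value as before).
  sig5: checked — values it read are unchanged (sig3 unchanged); reused cached 6 without running.
  sig7: checked — values it read are unchanged (sig5 unchanged, sig5 unchanged); reused cached 12 without running.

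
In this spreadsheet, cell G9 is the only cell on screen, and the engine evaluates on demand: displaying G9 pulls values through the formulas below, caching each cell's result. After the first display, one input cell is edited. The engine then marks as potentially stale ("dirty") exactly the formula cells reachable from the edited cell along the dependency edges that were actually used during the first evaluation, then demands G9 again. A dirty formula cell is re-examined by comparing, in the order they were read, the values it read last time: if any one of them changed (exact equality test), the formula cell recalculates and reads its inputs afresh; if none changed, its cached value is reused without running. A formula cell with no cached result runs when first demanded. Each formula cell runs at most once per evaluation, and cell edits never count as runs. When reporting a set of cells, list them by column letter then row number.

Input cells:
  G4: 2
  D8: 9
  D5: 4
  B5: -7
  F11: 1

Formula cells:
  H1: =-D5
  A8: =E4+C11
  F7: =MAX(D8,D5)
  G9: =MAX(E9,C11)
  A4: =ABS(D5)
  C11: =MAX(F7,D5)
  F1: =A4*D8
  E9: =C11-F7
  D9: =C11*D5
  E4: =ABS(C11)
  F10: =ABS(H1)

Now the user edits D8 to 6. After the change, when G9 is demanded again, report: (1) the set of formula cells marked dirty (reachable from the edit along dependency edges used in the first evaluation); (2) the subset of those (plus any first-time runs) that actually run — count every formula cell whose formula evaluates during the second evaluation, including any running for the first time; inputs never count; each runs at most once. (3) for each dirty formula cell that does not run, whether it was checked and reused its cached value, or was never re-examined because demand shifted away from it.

Dirty set: C11, E9, F7, G9.
Run set: C11, E9, F7, G9 (4 run).
All dirty formula cells ended up running.

Initial pass — values computed on the first demand:
  F7 = MAX(9, 4) = 9
  C11 = MAX(9, 4) = 9
  E9 = 9 - 9 = 0
  G9 = MAX(0, 9) = 9

Second demand — change propagation:
  F7: re-runs because D8 9->6; new result 6.
  C11: re-runs because F7 9->6; new result 6.
  E9: re-runs because C11 9->6; F7 9->6; new result 0 (unchanged).
  G9: re-runs because C11 9->6; new result 6.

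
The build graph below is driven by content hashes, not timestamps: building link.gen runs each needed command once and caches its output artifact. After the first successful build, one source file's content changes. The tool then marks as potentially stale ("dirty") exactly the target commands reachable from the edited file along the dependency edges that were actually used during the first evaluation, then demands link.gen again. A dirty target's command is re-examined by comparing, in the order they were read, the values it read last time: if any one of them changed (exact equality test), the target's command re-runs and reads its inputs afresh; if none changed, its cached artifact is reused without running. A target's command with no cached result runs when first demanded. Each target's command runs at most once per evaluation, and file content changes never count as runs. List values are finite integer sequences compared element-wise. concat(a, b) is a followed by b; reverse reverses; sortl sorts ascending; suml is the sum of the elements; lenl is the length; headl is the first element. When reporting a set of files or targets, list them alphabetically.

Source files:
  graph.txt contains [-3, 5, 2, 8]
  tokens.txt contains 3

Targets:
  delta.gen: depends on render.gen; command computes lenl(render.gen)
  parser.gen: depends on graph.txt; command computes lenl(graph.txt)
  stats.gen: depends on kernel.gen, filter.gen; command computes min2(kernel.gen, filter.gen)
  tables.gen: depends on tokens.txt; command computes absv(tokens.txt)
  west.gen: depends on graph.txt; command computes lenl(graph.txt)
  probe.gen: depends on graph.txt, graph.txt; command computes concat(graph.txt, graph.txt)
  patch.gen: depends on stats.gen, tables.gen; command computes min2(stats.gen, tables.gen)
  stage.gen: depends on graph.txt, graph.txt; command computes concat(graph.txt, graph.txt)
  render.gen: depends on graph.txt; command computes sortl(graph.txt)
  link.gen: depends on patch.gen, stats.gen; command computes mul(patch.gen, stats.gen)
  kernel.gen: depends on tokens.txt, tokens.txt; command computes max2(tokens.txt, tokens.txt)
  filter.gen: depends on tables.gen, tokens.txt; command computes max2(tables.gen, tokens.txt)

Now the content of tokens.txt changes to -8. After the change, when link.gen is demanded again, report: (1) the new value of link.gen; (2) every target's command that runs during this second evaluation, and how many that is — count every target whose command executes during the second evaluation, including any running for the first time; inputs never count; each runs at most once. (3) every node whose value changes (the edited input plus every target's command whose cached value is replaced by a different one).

link.gen now evaluates to 64.
Run set: filter.gen, kernel.gen, link.gen, patch.gen, stats.gen, tables.gen (6 run).
Changed values: filter.gen, kernel.gen, link.gen, patch.gen, stats.gen, tables.gen, tokens.txt.

Initial pass — values computed on the first demand:
  kernel.gen = max2(3, 3) = 3
  tables.gen = absv(3) = 3
  filter.gen = max2(3, 3) = 3
  stats.gen = min2(3, 3) = 3
  patch.gen = min2(3, 3) = 3
  link.gen = mul(3, 3) = 9

Second demand — change propagation:
  kernel.gen: re-runs because tokens.txt 3->-8; tokens.txt 3->-8; new result -8.
  tables.gen: re-runs because tokens.txt 3->-8; new result 8.
  filter.gen: re-runs because tables.gen 3->8; tokens.txt 3->-8; new result 8.
  stats.gen: re-runs because kernel.gen 3->-8; filter.gen 3->8; new result -8.
  patch.gen: re-runs because stats.gen 3->-8; tables.gen 3->8; new result -8.
  link.gen: re-runs because patch.gen 3->-8; stats.gen 3->-8; new result 64.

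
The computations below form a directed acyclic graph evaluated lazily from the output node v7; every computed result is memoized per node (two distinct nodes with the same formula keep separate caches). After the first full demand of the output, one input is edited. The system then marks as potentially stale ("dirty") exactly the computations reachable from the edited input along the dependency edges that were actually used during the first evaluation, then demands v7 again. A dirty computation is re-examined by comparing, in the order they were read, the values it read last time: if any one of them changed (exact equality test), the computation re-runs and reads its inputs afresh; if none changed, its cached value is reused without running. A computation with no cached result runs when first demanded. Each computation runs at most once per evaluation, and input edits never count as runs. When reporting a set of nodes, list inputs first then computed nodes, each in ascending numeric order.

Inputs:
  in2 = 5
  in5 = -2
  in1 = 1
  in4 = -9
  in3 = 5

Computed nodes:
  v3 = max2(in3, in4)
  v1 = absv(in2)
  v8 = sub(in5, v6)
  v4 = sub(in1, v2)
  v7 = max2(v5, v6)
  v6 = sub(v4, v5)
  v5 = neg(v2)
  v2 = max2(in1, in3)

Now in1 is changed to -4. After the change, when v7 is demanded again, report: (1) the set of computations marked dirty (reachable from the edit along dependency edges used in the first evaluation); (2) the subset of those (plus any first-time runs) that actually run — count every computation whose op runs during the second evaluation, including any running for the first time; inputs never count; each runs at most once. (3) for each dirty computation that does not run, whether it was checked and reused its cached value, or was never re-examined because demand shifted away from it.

The edit dirties: v2, v4, v5, v6, v7.
4 computations run: v2, v4, v6, v7.
Cache hits after checking: v5.
Note where the cutoff bites: v5 is checked, finds nothing changed, and keeps its cache.

First demand of the output computes:
  v2 = max2(1, 5) = 5
  v4 = sub(1, 5) = -4
  v5 = neg(5) = -5
  v6 = sub(-4, -5) = 1
  v7 = max2(-5, 1) = 1

After the edit, cleaning proceeds:
  v2: a read changed (in1 1->-4) — executes, giving 5 — identical to its old value.
  v4: a read changed (in1 1->-4) — executes, giving -9.
  v5: dirty, but its reads are unchanged (v2 unchanged); cached -5 stands.
  v6: a read changed (v4 -4->-9) — executes, giving -4.
  v7: a read changed (v6 1->-4) — executes, giving -4.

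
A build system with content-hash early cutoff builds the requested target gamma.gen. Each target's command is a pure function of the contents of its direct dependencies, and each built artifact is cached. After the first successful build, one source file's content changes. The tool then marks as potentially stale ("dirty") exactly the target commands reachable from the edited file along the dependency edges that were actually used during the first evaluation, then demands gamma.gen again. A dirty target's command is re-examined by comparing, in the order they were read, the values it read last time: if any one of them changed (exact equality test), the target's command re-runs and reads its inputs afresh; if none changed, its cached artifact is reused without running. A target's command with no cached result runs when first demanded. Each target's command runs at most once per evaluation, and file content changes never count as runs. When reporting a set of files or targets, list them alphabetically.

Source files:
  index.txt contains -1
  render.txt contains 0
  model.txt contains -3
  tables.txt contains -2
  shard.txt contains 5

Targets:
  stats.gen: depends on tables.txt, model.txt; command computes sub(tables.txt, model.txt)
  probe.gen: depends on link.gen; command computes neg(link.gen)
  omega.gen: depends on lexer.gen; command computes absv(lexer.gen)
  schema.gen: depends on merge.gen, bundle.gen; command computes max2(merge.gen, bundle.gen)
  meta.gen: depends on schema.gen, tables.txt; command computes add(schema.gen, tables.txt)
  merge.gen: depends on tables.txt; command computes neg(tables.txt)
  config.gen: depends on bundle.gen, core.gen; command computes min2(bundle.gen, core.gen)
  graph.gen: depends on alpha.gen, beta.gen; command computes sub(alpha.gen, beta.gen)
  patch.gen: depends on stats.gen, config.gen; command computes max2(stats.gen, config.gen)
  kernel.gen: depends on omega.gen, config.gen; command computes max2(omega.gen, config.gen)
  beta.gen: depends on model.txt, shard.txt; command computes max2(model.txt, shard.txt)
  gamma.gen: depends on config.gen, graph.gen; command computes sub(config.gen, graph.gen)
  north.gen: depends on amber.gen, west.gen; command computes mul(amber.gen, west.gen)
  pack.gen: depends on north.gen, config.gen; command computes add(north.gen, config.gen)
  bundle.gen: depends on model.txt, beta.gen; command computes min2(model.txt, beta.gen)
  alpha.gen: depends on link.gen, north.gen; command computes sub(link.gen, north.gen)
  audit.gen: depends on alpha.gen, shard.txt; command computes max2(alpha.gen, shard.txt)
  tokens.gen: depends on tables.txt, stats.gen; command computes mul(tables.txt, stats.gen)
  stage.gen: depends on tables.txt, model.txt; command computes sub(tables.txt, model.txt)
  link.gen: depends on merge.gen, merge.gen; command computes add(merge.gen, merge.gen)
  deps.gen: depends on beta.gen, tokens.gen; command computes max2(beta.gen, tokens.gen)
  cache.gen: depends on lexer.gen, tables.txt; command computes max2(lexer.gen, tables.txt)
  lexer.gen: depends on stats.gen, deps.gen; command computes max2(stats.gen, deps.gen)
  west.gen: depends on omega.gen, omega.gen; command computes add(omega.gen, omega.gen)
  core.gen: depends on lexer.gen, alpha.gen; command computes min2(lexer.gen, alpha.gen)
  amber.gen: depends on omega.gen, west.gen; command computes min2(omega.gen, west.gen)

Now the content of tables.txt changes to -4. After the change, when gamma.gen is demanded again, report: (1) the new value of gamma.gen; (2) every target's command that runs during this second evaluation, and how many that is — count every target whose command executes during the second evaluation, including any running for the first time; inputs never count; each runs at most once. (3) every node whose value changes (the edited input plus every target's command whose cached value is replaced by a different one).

New value of gamma.gen: 5.
Target commands that run: alpha.gen, config.gen, core.gen, deps.gen, gamma.gen, graph.gen, lexer.gen, link.gen, merge.gen, stats.gen, tokens.gen — 11 in total.
Values that change: alpha.gen, config.gen, core.gen, graph.gen, link.gen, merge.gen, stats.gen, tables.txt, tokens.gen.
Key observation: the cutoff stops propagation at omega.gen — its inputs' values are unchanged, so it reuses its cache.

First evaluation (everything demanded from the output):
  beta.gen = max2(-3, 5) = 5
  bundle.gen = min2(-3, 5) = -3
  merge.gen = neg(-2) = 2
  link.gen = add(2, 2) = 4
  stats.gen = sub(-2, -3) = 1
  tokens.gen = mul(-2, 1) = -2
  deps.gen = max2(5, -2) = 5
  lexer.gen = max2(1, 5) = 5
  omega.gen = absv(5) = 5
  west.gen = add(5, 5) = 10
  amber.gen = min2(5, 10) = 5
  north.gen = mul(5, 10) = 50
  alpha.gen = sub(4, 50) = -46
  core.gen = min2(5, -46) = -46
  config.gen = min2(-3, -46) = -46
  graph.gen = sub(-46, 5) = -51
  gamma.gen = sub(-46, -51) = 5

Propagation after the edit:
  merge.gen: runs — tables.txt -2->-4; result 4.
  link.gen: runs — merge.gen 2->4; merge.gen 2->4; result 8.
  stats.gen: runs — tables.txt -2->-4; result -1.
  tokens.gen: runs — tables.txt -2->-4; stats.gen 1->-1; result 4.
  deps.gen: runs — tokens.gen -2->4; result 5 (same value as before).
  lexer.gen: runs — stats.gen 1->-1; result 5 (same value as before).
  omega.gen: checked — values it read are unchanged (lexer.gen unchanged); reused cached 5 without running.
  west.gen: checked — values it read are unchanged (omega.gen unchanged, omega.gen unchanged); reused cached 10 without running.
  amber.gen: checked — values it read are unchanged (omega.gen unchanged, west.gen unchanged); reused cached 5 without running.
  north.gen: checked — values it read are unchanged (amber.gen unchanged, west.gen unchanged); reused cached 50 without running.
  alpha.gen: runs — link.gen 4->8; result -42.
  core.gen: runs — alpha.gen -46->-42; result -42.
  config.gen: runs — core.gen -46->-42; result -42.
  graph.gen: runs — alpha.gen -46->-42; result -47.
  gamma.gen: runs — config.gen -46->-42; graph.gen -51->-47; result 5 (same value as before).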